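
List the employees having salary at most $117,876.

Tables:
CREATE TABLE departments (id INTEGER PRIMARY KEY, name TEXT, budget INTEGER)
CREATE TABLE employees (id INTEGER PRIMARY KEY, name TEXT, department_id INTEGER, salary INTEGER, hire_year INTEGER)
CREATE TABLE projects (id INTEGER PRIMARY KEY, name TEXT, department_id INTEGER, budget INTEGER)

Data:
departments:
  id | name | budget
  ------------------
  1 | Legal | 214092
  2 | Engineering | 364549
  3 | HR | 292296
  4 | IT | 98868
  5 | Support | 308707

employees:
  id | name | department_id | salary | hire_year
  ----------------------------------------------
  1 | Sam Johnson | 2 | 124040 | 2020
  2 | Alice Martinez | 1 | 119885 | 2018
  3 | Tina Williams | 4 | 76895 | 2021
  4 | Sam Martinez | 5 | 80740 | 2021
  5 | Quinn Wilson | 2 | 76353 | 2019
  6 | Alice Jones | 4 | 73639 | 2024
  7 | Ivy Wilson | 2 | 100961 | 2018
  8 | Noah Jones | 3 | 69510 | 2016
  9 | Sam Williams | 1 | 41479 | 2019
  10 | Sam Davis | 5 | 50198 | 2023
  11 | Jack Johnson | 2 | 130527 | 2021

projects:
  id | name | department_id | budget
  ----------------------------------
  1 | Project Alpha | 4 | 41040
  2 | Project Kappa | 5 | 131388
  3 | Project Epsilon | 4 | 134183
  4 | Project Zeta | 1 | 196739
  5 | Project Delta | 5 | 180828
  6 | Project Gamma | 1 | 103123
SELECT name, salary FROM employees WHERE salary <= 117876

Execution result:
name | salary
Tina Williams | 76895
Sam Martinez | 80740
Quinn Wilson | 76353
Alice Jones | 73639
Ivy Wilson | 100961
Noah Jones | 69510
Sam Williams | 41479
Sam Davis | 50198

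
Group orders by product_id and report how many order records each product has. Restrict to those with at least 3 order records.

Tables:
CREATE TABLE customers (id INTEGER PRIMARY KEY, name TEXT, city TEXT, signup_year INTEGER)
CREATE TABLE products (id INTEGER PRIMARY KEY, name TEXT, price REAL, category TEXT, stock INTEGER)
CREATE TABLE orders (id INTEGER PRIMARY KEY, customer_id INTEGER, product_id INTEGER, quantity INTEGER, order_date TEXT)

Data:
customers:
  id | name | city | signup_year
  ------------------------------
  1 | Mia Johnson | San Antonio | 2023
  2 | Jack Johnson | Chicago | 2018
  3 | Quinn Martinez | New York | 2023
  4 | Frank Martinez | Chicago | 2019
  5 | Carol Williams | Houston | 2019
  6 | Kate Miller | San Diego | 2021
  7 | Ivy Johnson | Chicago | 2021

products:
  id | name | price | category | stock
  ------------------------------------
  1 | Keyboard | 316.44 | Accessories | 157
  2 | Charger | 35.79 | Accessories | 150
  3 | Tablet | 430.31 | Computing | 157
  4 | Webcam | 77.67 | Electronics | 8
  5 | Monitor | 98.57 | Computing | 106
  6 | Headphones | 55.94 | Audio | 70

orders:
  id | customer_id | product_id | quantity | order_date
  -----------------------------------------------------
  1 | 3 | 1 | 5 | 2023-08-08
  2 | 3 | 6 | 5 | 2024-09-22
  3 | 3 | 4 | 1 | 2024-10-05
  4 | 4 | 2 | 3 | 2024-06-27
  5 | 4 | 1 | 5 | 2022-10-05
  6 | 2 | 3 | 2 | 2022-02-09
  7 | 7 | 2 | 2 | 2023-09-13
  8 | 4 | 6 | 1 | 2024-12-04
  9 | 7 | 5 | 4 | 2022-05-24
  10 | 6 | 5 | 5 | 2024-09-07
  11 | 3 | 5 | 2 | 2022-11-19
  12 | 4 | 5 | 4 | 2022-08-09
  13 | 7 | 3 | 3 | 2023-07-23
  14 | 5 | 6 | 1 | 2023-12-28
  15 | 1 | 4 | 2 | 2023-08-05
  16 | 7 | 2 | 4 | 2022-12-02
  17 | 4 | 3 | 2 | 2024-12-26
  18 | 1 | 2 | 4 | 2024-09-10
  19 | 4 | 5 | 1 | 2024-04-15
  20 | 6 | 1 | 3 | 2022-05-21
SELECT product_id, COUNT(*) AS order_count FROM orders GROUP BY product_id HAVING COUNT(*) >= 3

Execution result:
product_id | order_count
1 | 3
2 | 4
3 | 3
5 | 5
6 | 3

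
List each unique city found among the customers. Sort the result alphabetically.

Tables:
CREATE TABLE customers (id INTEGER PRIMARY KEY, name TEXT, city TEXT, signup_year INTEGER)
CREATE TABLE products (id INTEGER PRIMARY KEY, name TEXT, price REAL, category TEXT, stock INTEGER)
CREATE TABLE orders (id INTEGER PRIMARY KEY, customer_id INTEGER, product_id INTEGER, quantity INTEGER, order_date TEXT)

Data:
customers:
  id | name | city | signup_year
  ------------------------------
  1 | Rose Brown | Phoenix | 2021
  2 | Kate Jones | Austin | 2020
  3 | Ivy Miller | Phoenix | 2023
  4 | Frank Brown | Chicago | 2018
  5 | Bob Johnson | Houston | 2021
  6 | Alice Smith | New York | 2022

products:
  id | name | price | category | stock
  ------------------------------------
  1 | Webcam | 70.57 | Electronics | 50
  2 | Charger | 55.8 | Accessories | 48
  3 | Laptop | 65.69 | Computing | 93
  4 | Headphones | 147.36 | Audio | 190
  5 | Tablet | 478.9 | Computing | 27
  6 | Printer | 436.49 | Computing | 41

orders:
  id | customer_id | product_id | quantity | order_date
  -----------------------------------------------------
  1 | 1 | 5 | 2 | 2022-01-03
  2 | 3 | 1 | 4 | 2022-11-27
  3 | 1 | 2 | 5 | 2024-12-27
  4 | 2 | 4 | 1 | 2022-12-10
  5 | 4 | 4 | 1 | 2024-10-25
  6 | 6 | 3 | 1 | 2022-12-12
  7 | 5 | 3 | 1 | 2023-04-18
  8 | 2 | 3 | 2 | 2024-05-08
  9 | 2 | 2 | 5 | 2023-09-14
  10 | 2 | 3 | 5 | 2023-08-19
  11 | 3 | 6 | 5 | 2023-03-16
SELECT DISTINCT city FROM customers ORDER BY city

Execution result:
city
Austin
Chicago
Houston
New York
Phoenix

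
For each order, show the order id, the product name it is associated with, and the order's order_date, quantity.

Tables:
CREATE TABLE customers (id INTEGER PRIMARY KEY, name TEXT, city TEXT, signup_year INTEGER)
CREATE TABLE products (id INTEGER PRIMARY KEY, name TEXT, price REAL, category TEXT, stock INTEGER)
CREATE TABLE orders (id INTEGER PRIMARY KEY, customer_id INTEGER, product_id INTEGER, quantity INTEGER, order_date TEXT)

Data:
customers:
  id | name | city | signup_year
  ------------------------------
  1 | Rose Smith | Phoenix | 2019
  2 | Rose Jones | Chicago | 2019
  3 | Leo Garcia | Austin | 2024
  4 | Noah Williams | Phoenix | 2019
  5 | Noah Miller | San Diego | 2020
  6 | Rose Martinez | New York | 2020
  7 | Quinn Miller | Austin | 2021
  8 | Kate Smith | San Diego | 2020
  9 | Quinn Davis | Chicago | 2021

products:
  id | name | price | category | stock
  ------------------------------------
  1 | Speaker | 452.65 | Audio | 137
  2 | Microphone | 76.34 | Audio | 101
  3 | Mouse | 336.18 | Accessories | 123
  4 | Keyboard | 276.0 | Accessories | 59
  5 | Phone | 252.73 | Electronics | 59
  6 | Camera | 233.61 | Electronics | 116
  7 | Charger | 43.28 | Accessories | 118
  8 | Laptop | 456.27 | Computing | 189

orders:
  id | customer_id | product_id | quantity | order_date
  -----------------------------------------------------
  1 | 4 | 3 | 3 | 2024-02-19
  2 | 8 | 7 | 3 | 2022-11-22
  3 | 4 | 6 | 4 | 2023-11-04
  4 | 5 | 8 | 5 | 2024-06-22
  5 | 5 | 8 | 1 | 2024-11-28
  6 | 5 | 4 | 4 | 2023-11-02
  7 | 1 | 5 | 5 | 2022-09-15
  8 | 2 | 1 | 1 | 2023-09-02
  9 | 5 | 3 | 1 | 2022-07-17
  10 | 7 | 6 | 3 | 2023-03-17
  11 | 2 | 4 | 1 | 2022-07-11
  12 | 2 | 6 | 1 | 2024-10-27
SELECT c.id, p.name AS product, c.order_date, c.quantity FROM orders c JOIN products p ON c.product_id = p.id

Execution result:
id | product | order_date | quantity
1 | Mouse | 2024-02-19 | 3
2 | Charger | 2022-11-22 | 3
3 | Camera | 2023-11-04 | 4
4 | Laptop | 2024-06-22 | 5
5 | Laptop | 2024-11-28 | 1
6 | Keyboard | 2023-11-02 | 4
7 | Phone | 2022-09-15 | 5
8 | Speaker | 2023-09-02 | 1
9 | Mouse | 2022-07-17 | 1
10 | Camera | 2023-03-17 | 3
11 | Keyboard | 2022-07-11 | 1
12 | Camera | 2024-10-27 | 1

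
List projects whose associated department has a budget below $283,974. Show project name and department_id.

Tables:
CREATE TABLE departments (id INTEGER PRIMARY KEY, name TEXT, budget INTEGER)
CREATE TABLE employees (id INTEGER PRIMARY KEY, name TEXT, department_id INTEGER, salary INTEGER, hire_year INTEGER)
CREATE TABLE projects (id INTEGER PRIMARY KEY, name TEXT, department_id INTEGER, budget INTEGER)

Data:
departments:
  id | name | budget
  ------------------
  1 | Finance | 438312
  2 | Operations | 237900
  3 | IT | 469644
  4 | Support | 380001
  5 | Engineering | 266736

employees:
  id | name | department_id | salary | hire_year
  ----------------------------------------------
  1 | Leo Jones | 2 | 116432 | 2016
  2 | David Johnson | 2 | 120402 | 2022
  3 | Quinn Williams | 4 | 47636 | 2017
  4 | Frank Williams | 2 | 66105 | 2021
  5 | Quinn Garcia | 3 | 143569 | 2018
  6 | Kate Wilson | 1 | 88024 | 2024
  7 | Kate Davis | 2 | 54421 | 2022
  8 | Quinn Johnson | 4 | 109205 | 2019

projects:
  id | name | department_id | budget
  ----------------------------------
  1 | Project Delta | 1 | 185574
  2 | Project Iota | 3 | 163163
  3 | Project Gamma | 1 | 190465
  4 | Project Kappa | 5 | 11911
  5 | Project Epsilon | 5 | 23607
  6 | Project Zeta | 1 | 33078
SELECT name, department_id FROM projects WHERE department_id IN (SELECT id FROM departments WHERE budget < 283974)

Execution result:
name | department_id
Project Kappa | 5
Project Epsilon | 5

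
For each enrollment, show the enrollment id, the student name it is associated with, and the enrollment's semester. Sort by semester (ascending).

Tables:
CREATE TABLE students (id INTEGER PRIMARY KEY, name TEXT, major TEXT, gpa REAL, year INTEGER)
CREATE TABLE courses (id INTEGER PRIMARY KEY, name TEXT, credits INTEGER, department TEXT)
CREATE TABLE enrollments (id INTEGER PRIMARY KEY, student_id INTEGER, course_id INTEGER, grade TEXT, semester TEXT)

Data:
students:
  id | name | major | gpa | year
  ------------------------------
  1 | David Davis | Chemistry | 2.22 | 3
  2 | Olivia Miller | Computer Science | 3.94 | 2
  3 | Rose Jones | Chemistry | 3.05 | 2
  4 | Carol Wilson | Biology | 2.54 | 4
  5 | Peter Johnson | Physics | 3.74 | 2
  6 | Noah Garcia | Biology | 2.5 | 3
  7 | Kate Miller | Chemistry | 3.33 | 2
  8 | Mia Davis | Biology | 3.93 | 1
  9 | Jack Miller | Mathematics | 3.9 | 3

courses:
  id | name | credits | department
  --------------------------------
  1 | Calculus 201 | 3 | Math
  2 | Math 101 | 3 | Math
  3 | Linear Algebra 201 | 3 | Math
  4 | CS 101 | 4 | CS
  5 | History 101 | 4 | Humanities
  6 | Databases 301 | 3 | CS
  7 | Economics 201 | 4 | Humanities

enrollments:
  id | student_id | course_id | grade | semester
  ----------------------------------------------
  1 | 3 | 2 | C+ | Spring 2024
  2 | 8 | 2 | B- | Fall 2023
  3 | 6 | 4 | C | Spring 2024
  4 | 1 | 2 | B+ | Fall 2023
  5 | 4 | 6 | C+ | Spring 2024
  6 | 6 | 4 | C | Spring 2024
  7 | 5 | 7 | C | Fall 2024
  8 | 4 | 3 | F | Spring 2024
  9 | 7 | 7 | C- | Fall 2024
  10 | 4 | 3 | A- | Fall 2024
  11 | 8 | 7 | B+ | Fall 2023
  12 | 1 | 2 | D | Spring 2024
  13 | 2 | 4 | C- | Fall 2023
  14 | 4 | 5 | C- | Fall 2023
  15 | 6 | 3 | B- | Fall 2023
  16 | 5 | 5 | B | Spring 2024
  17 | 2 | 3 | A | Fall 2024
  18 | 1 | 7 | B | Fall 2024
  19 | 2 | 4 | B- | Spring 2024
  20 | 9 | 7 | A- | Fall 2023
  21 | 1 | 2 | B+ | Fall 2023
SELECT c.id, p.name AS student, c.semester FROM enrollments c JOIN students p ON c.student_id = p.id ORDER BY c.semester ASC

Execution result:
id | student | semester
2 | Mia Davis | Fall 2023
4 | David Davis | Fall 2023
11 | Mia Davis | Fall 2023
13 | Olivia Miller | Fall 2023
14 | Carol Wilson | Fall 2023
15 | Noah Garcia | Fall 2023
20 | Jack Miller | Fall 2023
21 | David Davis | Fall 2023
7 | Peter Johnson | Fall 2024
9 | Kate Miller | Fall 2024
10 | Carol Wilson | Fall 2024
17 | Olivia Miller | Fall 2024
18 | David Davis | Fall 2024
1 | Rose Jones | Spring 2024
3 | Noah Garcia | Spring 2024
5 | Carol Wilson | Spring 2024
6 | Noah Garcia | Spring 2024
8 | Carol Wilson | Spring 2024
12 | David Davis | Spring 2024
16 | Peter Johnson | Spring 2024
19 | Olivia Miller | Spring 2024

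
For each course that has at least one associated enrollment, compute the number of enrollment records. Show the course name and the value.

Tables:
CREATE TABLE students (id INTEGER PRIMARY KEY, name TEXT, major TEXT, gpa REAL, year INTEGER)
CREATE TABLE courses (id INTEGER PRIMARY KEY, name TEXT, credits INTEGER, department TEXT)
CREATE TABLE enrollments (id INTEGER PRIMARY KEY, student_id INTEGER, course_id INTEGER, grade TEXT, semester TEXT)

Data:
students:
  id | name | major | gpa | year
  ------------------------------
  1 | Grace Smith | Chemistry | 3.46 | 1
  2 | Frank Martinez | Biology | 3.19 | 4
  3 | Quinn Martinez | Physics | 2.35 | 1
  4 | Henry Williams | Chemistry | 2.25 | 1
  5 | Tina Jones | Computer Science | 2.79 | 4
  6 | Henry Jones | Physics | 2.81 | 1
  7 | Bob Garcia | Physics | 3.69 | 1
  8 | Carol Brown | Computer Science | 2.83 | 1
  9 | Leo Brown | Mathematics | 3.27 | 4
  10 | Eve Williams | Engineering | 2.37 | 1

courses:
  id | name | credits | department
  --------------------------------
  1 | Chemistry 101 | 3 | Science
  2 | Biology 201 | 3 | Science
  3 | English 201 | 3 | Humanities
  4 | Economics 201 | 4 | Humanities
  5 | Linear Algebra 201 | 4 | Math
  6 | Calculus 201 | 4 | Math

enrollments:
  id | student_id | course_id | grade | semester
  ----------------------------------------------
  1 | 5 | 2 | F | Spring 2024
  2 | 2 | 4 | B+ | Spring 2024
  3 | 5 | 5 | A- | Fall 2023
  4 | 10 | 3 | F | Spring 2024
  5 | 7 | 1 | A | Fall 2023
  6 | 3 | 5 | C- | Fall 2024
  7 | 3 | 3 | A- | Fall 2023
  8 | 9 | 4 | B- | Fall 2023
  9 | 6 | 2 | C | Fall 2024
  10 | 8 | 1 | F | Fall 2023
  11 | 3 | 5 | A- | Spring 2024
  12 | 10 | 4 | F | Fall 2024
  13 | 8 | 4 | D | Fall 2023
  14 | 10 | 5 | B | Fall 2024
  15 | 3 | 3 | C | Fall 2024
SELECT p.name, COUNT(*) AS n FROM enrollments c JOIN courses p ON c.course_id = p.id GROUP BY p.id, p.name

Execution result:
name | n
Chemistry 101 | 2
Biology 201 | 2
English 201 | 3
Economics 201 | 4
Linear Algebra 201 | 4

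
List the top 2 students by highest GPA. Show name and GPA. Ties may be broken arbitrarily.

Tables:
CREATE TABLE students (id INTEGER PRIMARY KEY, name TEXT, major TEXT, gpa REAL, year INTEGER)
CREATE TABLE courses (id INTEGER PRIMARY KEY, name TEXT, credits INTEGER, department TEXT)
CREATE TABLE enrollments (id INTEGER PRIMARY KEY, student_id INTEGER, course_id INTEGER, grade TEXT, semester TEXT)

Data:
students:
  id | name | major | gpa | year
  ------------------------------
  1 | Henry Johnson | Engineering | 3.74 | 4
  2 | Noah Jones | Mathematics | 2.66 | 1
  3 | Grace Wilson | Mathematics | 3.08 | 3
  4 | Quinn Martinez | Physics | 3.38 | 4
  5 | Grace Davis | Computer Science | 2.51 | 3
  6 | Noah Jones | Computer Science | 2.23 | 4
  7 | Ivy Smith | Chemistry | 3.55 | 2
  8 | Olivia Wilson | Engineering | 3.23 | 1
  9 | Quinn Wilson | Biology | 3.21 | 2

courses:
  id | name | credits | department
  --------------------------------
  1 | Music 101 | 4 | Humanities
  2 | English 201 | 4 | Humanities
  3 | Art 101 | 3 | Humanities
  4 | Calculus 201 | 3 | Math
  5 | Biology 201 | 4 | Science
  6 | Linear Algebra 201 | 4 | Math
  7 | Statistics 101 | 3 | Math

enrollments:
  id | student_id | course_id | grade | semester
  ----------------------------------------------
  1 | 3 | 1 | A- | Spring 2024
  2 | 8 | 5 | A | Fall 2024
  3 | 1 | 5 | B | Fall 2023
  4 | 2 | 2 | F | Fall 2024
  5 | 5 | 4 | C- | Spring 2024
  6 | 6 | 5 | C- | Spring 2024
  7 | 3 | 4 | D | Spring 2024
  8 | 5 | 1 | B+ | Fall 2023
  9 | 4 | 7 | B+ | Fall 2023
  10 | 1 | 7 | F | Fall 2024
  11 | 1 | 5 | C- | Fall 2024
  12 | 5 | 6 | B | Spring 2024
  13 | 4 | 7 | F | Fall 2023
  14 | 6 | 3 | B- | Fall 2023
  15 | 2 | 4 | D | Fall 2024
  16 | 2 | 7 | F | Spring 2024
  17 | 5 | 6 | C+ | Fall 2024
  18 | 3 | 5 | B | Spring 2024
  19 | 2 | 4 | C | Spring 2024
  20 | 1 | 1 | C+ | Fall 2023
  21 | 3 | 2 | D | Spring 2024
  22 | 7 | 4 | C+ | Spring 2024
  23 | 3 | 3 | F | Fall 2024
SELECT name, gpa FROM students ORDER BY gpa DESC LIMIT 2

Execution result:
name | gpa
Henry Johnson | 3.74
Ivy Smith | 3.55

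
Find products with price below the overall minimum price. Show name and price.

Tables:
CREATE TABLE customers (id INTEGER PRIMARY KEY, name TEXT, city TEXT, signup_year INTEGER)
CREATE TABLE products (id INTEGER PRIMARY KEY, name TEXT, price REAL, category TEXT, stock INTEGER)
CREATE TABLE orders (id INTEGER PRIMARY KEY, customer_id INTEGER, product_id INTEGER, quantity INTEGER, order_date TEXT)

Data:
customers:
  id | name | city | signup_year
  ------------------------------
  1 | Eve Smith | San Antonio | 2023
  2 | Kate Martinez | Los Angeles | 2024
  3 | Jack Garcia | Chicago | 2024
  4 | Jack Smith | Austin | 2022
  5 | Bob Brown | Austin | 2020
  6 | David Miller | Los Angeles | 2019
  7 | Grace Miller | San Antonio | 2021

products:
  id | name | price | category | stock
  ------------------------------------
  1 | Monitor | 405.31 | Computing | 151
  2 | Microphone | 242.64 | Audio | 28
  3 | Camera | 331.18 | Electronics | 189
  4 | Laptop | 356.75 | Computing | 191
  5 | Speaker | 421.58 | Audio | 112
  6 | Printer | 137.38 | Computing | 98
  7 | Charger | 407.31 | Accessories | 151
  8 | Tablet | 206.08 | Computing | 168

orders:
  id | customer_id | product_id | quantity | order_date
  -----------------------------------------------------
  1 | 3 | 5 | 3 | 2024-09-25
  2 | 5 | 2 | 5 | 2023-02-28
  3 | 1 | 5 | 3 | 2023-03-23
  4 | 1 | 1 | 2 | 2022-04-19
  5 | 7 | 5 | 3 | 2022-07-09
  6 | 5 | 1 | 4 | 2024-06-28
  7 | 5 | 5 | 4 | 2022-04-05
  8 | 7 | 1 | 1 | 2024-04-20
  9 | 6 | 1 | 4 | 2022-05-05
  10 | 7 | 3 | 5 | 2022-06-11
SELECT name, price FROM products WHERE price < (SELECT MIN(price) FROM products)

Execution result:
(no rows)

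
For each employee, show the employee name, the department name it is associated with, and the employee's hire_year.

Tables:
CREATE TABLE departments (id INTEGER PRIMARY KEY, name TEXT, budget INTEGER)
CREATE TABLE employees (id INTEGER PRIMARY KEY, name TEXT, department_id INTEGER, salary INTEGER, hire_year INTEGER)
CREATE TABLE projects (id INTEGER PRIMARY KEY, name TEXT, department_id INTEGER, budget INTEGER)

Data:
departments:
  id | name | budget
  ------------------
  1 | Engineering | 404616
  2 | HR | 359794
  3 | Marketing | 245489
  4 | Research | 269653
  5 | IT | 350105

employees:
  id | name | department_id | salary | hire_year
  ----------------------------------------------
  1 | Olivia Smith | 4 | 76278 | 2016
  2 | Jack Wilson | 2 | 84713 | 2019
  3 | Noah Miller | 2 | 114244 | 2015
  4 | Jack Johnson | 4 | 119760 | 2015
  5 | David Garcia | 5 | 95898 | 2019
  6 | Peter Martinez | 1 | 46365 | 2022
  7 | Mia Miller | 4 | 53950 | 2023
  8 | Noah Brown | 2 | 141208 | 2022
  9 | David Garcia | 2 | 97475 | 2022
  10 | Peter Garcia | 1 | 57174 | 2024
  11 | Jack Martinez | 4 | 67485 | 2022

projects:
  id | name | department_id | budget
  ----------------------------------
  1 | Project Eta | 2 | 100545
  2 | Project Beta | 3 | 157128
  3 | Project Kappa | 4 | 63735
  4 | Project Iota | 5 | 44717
SELECT c.name, p.name AS department, c.hire_year FROM employees c JOIN departments p ON c.department_id = p.id

Execution result:
name | department | hire_year
Olivia Smith | Research | 2016
Jack Wilson | HR | 2019
Noah Miller | HR | 2015
Jack Johnson | Research | 2015
David Garcia | IT | 2019
Peter Martinez | Engineering | 2022
Mia Miller | Research | 2023
Noah Brown | HR | 2022
David Garcia | HR | 2022
Peter Garcia | Engineering | 2024
Jack Martinez | Research | 2022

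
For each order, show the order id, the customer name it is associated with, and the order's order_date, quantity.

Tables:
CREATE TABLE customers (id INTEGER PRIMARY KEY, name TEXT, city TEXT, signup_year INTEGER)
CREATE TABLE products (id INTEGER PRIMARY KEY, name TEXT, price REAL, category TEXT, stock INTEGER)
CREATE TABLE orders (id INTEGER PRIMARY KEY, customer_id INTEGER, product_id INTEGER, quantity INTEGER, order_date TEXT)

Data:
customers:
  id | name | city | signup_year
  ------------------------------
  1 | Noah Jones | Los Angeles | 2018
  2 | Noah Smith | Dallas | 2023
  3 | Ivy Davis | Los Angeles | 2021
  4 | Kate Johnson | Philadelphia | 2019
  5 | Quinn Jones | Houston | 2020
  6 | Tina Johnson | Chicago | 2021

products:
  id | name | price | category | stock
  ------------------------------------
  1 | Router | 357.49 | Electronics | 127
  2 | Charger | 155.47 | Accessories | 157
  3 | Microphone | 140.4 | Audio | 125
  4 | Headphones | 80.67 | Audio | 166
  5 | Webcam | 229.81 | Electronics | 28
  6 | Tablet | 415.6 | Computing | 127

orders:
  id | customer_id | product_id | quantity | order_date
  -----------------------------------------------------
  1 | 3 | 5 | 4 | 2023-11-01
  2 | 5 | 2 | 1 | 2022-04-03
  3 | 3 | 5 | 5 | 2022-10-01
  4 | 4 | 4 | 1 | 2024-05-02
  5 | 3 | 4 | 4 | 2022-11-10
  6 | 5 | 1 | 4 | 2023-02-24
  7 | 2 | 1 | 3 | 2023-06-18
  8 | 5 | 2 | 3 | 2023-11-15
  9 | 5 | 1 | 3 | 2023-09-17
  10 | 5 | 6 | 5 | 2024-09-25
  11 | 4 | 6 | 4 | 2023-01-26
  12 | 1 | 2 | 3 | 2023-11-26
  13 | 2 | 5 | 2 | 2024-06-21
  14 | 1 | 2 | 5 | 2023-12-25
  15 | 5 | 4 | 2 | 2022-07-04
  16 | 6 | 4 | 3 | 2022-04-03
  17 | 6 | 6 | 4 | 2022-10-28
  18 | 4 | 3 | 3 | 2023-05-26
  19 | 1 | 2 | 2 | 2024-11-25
SELECT c.id, p.name AS customer, c.order_date, c.quantity FROM orders c JOIN customers p ON c.customer_id = p.id

Execution result:
id | customer | order_date | quantity
1 | Ivy Davis | 2023-11-01 | 4
2 | Quinn Jones | 2022-04-03 | 1
3 | Ivy Davis | 2022-10-01 | 5
4 | Kate Johnson | 2024-05-02 | 1
5 | Ivy Davis | 2022-11-10 | 4
6 | Quinn Jones | 2023-02-24 | 4
7 | Noah Smith | 2023-06-18 | 3
8 | Quinn Jones | 2023-11-15 | 3
9 | Quinn Jones | 2023-09-17 | 3
10 | Quinn Jones | 2024-09-25 | 5
11 | Kate Johnson | 2023-01-26 | 4
12 | Noah Jones | 2023-11-26 | 3
13 | Noah Smith | 2024-06-21 | 2
14 | Noah Jones | 2023-12-25 | 5
15 | Quinn Jones | 2022-07-04 | 2
16 | Tina Johnson | 2022-04-03 | 3
17 | Tina Johnson | 2022-10-28 | 4
18 | Kate Johnson | 2023-05-26 | 3
19 | Noah Jones | 2024-11-25 | 2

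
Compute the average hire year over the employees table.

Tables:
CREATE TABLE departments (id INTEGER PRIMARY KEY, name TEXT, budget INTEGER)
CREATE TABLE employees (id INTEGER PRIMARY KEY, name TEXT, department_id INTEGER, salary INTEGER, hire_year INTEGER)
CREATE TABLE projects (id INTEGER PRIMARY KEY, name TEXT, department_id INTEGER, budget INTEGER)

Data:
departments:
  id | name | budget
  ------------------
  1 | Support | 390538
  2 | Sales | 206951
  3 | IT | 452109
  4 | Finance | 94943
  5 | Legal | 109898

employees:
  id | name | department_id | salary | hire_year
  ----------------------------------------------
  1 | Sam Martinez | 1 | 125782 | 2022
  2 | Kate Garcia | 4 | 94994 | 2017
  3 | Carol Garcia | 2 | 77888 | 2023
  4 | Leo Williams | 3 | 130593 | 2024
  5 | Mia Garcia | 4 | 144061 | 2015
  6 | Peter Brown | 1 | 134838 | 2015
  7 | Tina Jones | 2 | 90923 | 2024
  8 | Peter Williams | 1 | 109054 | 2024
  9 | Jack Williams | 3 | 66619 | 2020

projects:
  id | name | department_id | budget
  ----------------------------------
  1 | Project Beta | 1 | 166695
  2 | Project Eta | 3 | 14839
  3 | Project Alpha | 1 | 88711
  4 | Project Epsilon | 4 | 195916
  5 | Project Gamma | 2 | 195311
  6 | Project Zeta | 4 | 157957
SELECT AVG(hire_year) FROM employees

Execution result:
2020.44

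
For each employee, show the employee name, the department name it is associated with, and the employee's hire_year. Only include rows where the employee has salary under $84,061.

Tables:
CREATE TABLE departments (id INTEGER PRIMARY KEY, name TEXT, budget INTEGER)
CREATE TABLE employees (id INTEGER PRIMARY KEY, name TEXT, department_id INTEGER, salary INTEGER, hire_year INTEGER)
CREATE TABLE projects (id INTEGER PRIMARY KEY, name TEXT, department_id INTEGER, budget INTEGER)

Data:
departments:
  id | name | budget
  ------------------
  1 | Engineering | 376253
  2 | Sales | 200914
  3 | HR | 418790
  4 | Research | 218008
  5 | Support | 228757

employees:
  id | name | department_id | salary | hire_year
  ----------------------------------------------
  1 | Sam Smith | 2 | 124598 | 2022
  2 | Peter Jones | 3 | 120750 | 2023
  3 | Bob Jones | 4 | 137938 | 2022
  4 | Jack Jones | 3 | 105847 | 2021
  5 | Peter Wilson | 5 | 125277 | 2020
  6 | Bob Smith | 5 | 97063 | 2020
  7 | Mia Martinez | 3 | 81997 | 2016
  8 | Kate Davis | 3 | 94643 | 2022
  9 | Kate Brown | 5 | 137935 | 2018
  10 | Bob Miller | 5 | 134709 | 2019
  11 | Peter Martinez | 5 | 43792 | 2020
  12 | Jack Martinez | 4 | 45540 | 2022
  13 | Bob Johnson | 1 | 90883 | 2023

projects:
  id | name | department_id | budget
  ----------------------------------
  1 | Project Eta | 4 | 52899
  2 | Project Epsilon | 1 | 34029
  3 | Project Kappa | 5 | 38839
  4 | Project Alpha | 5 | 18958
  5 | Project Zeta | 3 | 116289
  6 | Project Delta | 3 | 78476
SELECT c.name, p.name AS department, c.hire_year FROM employees c JOIN departments p ON c.department_id = p.id WHERE c.salary < 84061

Execution result:
name | department | hire_year
Mia Martinez | HR | 2016
Peter Martinez | Support | 2020
Jack Martinez | Research | 2022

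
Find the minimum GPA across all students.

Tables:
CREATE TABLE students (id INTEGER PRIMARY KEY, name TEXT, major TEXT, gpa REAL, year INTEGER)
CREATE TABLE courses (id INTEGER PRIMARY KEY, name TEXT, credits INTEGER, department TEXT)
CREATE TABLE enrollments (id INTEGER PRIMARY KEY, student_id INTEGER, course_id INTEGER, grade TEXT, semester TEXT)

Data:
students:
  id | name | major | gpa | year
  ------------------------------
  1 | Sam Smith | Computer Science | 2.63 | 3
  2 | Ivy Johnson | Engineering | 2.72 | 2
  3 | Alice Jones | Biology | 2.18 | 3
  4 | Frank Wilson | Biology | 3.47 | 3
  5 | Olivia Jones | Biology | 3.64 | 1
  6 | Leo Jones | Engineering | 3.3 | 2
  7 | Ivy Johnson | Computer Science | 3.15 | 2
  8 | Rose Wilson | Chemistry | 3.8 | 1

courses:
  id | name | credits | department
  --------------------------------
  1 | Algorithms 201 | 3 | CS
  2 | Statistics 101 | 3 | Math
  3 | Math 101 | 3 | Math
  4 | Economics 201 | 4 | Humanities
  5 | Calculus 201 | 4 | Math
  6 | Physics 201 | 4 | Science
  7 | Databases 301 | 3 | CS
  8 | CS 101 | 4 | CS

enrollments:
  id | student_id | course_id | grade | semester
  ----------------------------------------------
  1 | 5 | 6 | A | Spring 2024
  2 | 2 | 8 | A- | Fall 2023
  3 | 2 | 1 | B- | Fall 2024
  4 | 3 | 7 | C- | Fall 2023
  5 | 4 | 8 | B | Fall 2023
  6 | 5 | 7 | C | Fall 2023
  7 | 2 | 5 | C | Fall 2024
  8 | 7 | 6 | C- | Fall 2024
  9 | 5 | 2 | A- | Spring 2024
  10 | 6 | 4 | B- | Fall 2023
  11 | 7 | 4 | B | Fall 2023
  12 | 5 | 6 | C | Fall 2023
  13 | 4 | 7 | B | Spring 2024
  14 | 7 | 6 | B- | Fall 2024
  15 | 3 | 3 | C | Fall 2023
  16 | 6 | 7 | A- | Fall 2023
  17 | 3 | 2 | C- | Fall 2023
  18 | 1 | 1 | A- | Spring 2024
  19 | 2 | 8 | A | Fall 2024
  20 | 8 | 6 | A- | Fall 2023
SELECT MIN(gpa) FROM students

Execution result:
2.18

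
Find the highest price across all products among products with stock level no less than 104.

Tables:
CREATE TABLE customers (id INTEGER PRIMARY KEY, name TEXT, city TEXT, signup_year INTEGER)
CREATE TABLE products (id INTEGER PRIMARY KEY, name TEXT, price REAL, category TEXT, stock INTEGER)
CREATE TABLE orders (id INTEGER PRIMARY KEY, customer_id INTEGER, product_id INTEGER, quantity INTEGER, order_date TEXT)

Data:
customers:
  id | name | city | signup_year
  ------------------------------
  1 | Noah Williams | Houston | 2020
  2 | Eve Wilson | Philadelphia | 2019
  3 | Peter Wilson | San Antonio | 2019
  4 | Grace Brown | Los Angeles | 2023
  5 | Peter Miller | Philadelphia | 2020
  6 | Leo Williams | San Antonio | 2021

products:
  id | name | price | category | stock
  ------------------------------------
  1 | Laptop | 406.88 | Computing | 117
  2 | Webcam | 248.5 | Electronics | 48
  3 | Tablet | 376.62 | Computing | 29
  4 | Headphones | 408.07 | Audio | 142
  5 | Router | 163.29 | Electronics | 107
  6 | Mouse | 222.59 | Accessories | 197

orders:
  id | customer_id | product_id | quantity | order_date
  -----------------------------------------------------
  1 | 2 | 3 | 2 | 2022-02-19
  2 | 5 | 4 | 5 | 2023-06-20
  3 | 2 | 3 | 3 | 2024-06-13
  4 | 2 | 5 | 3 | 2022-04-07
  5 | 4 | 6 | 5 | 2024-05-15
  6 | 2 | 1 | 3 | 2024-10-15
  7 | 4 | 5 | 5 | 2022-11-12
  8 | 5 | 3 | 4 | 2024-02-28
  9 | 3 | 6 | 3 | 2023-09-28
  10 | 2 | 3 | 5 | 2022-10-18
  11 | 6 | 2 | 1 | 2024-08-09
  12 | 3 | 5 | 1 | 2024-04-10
SELECT MAX(price) FROM products WHERE stock >= 104

Execution result:
408.07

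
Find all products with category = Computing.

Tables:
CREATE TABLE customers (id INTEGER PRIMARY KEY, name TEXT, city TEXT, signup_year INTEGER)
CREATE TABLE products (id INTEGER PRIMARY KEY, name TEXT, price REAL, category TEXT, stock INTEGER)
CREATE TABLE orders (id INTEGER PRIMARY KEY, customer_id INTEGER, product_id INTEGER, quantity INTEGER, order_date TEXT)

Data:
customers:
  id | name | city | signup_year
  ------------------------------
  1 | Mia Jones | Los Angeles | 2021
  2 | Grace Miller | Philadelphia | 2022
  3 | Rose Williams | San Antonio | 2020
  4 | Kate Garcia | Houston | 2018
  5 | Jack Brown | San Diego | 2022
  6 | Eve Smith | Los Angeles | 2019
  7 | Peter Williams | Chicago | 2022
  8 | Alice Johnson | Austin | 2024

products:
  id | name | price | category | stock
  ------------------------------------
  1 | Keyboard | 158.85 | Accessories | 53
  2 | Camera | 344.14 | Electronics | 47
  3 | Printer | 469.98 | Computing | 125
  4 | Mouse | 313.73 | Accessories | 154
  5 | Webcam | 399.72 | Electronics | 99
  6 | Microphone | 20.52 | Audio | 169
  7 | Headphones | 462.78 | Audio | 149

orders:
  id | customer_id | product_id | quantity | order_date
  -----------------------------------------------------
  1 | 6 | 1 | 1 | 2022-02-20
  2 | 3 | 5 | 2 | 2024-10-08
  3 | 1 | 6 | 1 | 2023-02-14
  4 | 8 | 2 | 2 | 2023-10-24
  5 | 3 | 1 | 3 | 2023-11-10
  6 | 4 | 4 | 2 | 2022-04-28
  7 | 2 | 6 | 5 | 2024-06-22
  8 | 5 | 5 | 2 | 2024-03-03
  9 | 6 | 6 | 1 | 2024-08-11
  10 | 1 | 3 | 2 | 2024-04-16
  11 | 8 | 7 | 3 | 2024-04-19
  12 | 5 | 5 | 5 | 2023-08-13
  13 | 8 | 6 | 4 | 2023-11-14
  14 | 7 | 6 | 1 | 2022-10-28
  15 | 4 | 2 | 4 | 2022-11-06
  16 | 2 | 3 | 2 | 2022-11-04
SELECT name, category FROM products WHERE category = 'Computing'

Execution result:
name | category
Printer | Computing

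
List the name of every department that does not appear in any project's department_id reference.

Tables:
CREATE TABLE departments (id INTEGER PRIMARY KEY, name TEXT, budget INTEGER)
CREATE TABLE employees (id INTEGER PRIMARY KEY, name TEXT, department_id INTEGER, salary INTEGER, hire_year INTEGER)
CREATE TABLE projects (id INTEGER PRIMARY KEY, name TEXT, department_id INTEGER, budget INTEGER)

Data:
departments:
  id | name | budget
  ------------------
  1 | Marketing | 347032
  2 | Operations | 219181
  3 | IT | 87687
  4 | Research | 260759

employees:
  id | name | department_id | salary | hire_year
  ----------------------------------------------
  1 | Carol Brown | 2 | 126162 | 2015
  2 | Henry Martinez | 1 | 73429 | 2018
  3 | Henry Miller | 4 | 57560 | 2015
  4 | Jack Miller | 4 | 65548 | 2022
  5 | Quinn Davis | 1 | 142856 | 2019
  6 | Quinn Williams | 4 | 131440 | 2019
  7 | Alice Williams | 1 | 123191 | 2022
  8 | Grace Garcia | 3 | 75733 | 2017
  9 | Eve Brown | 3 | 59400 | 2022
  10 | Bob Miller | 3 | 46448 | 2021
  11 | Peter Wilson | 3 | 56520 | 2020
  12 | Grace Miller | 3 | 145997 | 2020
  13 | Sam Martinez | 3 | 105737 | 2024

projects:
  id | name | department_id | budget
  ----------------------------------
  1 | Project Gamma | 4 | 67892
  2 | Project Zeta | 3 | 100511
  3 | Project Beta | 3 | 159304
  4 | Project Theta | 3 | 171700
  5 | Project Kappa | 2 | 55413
SELECT p.name FROM departments p LEFT JOIN projects c ON c.department_id = p.id WHERE c.id IS NULL

Execution result:
Marketing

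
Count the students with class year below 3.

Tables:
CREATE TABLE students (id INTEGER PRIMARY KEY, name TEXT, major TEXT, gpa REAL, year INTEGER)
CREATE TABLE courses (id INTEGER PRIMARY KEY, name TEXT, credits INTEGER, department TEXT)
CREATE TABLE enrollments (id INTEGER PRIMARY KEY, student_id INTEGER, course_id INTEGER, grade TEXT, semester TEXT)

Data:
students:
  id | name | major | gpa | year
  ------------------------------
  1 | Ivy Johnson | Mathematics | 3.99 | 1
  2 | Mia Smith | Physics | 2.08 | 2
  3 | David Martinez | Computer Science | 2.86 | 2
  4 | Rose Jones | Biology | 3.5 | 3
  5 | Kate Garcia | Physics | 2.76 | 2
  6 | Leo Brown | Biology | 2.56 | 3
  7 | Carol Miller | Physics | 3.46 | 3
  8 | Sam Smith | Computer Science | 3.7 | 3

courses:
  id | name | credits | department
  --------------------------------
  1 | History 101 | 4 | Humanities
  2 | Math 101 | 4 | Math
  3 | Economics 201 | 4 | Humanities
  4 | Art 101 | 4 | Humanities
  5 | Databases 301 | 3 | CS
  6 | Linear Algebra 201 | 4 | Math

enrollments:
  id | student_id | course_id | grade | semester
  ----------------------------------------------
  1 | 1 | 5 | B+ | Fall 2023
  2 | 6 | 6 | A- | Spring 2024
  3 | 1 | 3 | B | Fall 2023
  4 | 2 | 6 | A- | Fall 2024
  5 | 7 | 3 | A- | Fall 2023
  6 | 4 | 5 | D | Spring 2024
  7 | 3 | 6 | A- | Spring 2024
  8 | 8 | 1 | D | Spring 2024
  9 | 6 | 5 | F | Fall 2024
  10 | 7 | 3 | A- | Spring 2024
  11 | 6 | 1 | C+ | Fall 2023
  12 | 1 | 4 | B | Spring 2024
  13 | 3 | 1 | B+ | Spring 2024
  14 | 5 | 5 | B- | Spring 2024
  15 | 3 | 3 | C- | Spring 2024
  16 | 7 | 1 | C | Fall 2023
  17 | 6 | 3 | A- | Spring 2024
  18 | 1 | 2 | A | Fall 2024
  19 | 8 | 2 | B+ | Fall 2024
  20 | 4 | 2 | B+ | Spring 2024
SELECT COUNT(*) FROM students WHERE year < 3

Execution result:
4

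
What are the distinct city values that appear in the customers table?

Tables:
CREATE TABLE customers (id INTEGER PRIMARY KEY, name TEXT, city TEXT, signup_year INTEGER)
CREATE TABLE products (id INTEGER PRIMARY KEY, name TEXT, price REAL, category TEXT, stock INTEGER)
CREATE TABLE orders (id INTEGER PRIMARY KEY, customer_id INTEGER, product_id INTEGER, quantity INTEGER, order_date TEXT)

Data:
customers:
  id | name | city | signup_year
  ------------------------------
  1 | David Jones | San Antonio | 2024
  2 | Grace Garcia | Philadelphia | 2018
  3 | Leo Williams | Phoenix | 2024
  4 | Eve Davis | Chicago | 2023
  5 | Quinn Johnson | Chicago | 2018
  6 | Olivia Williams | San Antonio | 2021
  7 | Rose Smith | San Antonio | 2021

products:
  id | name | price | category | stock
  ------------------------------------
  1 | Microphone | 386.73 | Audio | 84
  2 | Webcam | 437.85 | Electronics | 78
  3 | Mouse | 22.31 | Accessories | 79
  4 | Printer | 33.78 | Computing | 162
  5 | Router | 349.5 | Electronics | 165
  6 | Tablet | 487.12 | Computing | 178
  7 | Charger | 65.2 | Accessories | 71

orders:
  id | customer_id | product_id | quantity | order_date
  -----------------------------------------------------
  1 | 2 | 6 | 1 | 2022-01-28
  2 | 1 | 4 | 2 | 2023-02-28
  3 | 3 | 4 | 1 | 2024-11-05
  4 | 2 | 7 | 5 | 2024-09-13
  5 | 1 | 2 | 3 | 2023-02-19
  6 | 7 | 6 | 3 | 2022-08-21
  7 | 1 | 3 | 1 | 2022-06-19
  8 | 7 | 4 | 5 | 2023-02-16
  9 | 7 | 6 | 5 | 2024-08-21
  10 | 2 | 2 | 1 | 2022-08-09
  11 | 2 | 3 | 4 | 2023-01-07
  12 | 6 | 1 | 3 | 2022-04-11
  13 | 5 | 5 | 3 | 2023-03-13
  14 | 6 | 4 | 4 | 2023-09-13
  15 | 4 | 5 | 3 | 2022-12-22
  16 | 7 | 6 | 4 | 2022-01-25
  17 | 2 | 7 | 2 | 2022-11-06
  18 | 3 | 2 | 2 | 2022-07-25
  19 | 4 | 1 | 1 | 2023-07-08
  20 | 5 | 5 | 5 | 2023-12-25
SELECT DISTINCT city FROM customers

Execution result:
city
San Antonio
Philadelphia
Phoenix
Chicago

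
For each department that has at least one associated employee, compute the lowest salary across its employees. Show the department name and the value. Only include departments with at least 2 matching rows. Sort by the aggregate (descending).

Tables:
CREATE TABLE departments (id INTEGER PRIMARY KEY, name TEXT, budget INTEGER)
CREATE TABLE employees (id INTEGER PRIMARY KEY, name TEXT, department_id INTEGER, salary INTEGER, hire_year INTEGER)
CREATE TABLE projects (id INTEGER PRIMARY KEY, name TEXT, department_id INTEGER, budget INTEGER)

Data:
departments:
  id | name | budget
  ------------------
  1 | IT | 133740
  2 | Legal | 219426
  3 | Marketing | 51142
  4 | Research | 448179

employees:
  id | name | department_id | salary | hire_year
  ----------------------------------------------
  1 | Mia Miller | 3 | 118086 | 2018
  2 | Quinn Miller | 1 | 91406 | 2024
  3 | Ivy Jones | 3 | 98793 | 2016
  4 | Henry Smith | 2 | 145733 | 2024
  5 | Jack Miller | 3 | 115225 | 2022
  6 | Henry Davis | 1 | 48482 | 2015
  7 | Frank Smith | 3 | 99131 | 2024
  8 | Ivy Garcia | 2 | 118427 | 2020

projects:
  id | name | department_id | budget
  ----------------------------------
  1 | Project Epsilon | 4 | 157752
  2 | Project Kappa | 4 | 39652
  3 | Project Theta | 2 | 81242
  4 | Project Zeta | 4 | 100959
SELECT p.name, MIN(c.salary) AS min_salary FROM employees c JOIN departments p ON c.department_id = p.id GROUP BY p.id, p.name HAVING COUNT(*) >= 2 ORDER BY min_salary DESC

Execution result:
name | min_salary
Legal | 118427
Marketing | 98793
IT | 48482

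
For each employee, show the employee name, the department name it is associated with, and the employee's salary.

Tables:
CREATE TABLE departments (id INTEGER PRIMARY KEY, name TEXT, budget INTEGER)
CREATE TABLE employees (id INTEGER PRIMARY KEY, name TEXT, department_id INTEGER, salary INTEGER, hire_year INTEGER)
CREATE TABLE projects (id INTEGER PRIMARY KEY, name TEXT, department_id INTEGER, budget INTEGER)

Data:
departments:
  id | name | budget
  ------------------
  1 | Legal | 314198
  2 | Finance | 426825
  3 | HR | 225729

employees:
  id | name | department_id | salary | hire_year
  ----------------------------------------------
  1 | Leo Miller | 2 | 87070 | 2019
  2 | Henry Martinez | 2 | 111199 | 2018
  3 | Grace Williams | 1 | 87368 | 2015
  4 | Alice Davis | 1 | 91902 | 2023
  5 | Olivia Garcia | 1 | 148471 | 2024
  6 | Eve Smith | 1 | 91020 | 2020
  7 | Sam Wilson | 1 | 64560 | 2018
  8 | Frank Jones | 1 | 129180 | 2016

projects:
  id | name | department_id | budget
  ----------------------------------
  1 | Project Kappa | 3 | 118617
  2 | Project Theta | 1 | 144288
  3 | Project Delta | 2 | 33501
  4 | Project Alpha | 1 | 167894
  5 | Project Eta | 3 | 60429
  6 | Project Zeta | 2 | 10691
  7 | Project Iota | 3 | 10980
SELECT c.name, p.name AS department, c.salary FROM employees c JOIN departments p ON c.department_id = p.id

Execution result:
name | department | salary
Leo Miller | Finance | 87070
Henry Martinez | Finance | 111199
Grace Williams | Legal | 87368
Alice Davis | Legal | 91902
Olivia Garcia | Legal | 148471
Eve Smith | Legal | 91020
Sam Wilson | Legal | 64560
Frank Jones | Legal | 129180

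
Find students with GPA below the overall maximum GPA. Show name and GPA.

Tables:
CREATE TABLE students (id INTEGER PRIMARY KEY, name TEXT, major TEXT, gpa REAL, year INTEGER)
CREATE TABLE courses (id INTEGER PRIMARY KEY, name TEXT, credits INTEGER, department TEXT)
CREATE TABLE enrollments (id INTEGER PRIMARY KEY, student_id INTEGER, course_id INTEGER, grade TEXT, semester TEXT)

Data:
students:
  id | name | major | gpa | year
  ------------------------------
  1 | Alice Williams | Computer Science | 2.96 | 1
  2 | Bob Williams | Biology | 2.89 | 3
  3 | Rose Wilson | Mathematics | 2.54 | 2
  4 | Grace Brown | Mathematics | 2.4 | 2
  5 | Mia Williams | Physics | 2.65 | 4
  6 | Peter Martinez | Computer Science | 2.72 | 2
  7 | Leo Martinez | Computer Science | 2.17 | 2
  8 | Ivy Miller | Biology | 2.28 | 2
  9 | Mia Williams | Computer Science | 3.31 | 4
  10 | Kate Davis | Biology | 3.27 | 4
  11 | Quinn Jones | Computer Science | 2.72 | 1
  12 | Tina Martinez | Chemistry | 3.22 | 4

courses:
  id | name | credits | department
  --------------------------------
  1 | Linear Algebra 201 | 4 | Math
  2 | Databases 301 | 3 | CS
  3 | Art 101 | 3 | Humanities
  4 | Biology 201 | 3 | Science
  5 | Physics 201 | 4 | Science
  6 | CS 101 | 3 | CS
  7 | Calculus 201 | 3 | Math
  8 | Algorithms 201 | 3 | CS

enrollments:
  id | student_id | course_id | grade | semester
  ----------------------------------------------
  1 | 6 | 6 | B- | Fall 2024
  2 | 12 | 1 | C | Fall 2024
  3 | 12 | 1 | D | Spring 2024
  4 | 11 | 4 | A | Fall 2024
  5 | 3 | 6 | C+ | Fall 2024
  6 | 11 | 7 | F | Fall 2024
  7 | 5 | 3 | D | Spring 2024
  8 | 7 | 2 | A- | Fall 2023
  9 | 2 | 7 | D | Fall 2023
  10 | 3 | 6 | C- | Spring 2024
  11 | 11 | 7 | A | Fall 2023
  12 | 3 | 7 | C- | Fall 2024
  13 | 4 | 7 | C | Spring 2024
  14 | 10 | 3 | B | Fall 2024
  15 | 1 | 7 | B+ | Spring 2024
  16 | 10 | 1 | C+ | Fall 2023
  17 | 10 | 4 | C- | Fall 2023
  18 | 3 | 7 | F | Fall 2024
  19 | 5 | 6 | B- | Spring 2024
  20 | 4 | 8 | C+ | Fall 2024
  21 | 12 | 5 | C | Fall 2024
SELECT name, gpa FROM students WHERE gpa < (SELECT MAX(gpa) FROM students)

Execution result:
name | gpa
Alice Williams | 2.96
Bob Williams | 2.89
Rose Wilson | 2.54
Grace Brown | 2.40
Mia Williams | 2.65
Peter Martinez | 2.72
Leo Martinez | 2.17
Ivy Miller | 2.28
Kate Davis | 3.27
Quinn Jones | 2.72
Tina Martinez | 3.22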